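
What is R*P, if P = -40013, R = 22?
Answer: -880286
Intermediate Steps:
R*P = 22*(-40013) = -880286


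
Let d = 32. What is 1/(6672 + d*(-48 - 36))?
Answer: 1/3984 ≈ 0.00025100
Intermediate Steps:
1/(6672 + d*(-48 - 36)) = 1/(6672 + 32*(-48 - 36)) = 1/(6672 + 32*(-84)) = 1/(6672 - 2688) = 1/3984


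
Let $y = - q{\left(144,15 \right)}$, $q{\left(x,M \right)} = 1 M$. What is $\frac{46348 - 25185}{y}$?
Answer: $- \frac{21163}{15} \approx -1410.9$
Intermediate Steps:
$q{\left(x,M \right)} = M$
$y = -15$ ($y = \left(-1\right) 15 = -15$)
$\frac{46348 - 25185}{y} = \frac{46348 - 25185}{-15} = 21163 \left(- \frac{1}{15}\right) = - \frac{21163}{15}$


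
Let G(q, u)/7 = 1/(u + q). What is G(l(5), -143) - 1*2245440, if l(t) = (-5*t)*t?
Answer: -601777927/268 ≈ -2.2454e+6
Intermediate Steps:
l(t) = -5*t**2
G(q, u) = 7/(q + u) (G(q, u) = 7/(u + q) = 7/(q + u))
G(l(5), -143) - 1*2245440 = 7/(-5*5**2 - 143) - 1*2245440 = 7/(-5*25 - 143) - 2245440 = 7/(-125 - 143) - 2245440 = 7/(-268) - 2245440 = 7*(-1/268) - 2245440 = -7/268 - 2245440 = -601777927/268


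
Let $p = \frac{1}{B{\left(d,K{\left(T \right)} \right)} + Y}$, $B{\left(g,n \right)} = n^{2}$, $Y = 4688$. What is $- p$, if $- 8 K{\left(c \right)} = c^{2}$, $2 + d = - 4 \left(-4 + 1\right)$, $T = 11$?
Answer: $- \frac{64}{314673} \approx -0.00020339$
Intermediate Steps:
$d = 10$ ($d = -2 - 4 \left(-4 + 1\right) = -2 - -12 = -2 + 12 = 10$)
$K{\left(c \right)} = - \frac{c^{2}}{8}$
$p = \frac{64}{314673}$ ($p = \frac{1}{\left(- \frac{11^{2}}{8}\right)^{2} + 4688} = \frac{1}{\left(\left(- \frac{1}{8}\right) 121\right)^{2} + 4688} = \frac{1}{\left(- \frac{121}{8}\right)^{2} + 4688} = \frac{1}{\frac{14641}{64} + 4688} = \frac{1}{\frac{314673}{64}} = \frac{64}{314673} \approx 0.00020339$)
$- p = \left(-1\right) \frac{64}{314673} = - \frac{64}{314673}$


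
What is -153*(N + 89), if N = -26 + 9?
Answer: -11016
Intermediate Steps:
N = -17
-153*(N + 89) = -153*(-17 + 89) = -153*72 = -11016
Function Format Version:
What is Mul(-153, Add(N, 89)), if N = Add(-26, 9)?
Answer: -11016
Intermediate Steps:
N = -17
Mul(-153, Add(N, 89)) = Mul(-153, Add(-17, 89)) = Mul(-153, 72) = -11016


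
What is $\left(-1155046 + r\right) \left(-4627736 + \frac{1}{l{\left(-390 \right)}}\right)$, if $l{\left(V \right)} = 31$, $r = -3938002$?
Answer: $\frac{730647723866120}{31} \approx 2.3569 \cdot 10^{13}$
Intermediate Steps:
$\left(-1155046 + r\right) \left(-4627736 + \frac{1}{l{\left(-390 \right)}}\right) = \left(-1155046 - 3938002\right) \left(-4627736 + \frac{1}{31}\right) = - 5093048 \left(-4627736 + \frac{1}{31}\right) = \left(-5093048\right) \left(- \frac{143459815}{31}\right) = \frac{730647723866120}{31}$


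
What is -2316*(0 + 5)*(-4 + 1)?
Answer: 34740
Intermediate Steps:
-2316*(0 + 5)*(-4 + 1) = -11580*(-3) = -2316*(-15) = 34740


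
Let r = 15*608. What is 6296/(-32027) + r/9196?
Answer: 3081424/3875267 ≈ 0.79515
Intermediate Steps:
r = 9120
6296/(-32027) + r/9196 = 6296/(-32027) + 9120/9196 = 6296*(-1/32027) + 9120*(1/9196) = -6296/32027 + 120/121 = 3081424/3875267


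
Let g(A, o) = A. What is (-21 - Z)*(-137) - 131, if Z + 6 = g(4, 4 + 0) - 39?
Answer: -2871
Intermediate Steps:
Z = -41 (Z = -6 + (4 - 39) = -6 - 35 = -41)
(-21 - Z)*(-137) - 131 = (-21 - 1*(-41))*(-137) - 131 = (-21 + 41)*(-137) - 131 = 20*(-137) - 131 = -2740 - 131 = -2871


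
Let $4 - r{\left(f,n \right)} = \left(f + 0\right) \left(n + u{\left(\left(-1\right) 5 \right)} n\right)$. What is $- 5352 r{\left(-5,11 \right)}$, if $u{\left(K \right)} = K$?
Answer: $1156032$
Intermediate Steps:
$r{\left(f,n \right)} = 4 + 4 f n$ ($r{\left(f,n \right)} = 4 - \left(f + 0\right) \left(n + \left(-1\right) 5 n\right) = 4 - f \left(n - 5 n\right) = 4 - f \left(- 4 n\right) = 4 - - 4 f n = 4 + 4 f n$)
$- 5352 r{\left(-5,11 \right)} = - 5352 \left(4 + 4 \left(-5\right) 11\right) = - 5352 \left(4 - 220\right) = \left(-5352\right) \left(-216\right) = 1156032$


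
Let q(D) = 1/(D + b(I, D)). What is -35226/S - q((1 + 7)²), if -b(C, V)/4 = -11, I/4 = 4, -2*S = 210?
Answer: 1268101/3780 ≈ 335.48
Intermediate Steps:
S = -105 (S = -½*210 = -105)
I = 16 (I = 4*4 = 16)
b(C, V) = 44 (b(C, V) = -4*(-11) = 44)
q(D) = 1/(44 + D) (q(D) = 1/(D + 44) = 1/(44 + D))
-35226/S - q((1 + 7)²) = -35226/(-105) - 1/(44 + (1 + 7)²) = -35226*(-1/105) - 1/(44 + 8²) = 11742/35 - 1/(44 + 64) = 11742/35 - 1/108 = 1268101/3780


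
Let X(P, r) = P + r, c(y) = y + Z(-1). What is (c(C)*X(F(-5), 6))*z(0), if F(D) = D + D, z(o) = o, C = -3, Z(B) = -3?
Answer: 0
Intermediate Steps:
c(y) = -3 + y (c(y) = y - 3 = -3 + y)
F(D) = 2*D
(c(C)*X(F(-5), 6))*z(0) = ((-3 - 3)*(2*(-5) + 6))*0 = -6*(-10 + 6)*0 = -6*(-4)*0 = 24*0 = 0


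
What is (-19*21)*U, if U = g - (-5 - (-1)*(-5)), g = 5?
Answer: -5985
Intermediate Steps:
U = 15 (U = 5 - (-5 - (-1)*(-5)) = 5 - (-5 - 1*5) = 5 - (-5 - 5) = 5 - 1*(-10) = 5 + 10 = 15)
(-19*21)*U = -19*21*15 = -399*15 = -5985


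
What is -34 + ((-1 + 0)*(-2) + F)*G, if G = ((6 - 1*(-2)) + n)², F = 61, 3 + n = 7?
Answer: 9038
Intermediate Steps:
n = 4 (n = -3 + 7 = 4)
G = 144 (G = ((6 - 1*(-2)) + 4)² = ((6 + 2) + 4)² = (8 + 4)² = 12² = 144)
-34 + ((-1 + 0)*(-2) + F)*G = -34 + ((-1 + 0)*(-2) + 61)*144 = -34 + (-1*(-2) + 61)*144 = -34 + (2 + 61)*144 = -34 + 63*144 = -34 + 9072 = 9038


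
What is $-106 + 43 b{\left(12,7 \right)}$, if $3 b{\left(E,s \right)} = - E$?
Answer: $-278$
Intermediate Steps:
$b{\left(E,s \right)} = - \frac{E}{3}$ ($b{\left(E,s \right)} = \frac{\left(-1\right) E}{3} = - \frac{E}{3}$)
$-106 + 43 b{\left(12,7 \right)} = -106 + 43 \left(\left(- \frac{1}{3}\right) 12\right) = -106 + 43 \left(-4\right) = -106 - 172 = -278$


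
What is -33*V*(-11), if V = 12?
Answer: 4356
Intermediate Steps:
-33*V*(-11) = -33*12*(-11) = -396*(-11) = 4356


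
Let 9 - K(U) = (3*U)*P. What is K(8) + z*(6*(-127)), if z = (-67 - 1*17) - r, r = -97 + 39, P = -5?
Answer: 19941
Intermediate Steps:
K(U) = 9 + 15*U (K(U) = 9 - 3*U*(-5) = 9 - (-15)*U = 9 + 15*U)
r = -58
z = -26 (z = (-67 - 1*17) - 1*(-58) = (-67 - 17) + 58 = -84 + 58 = -26)
K(8) + z*(6*(-127)) = (9 + 15*8) - 156*(-127) = (9 + 120) - 26*(-762) = 129 + 19812 = 19941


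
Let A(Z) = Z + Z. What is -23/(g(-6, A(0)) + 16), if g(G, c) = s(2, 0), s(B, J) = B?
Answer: -23/18 ≈ -1.2778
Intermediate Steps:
A(Z) = 2*Z
g(G, c) = 2
-23/(g(-6, A(0)) + 16) = -23/(2 + 16) = -23/18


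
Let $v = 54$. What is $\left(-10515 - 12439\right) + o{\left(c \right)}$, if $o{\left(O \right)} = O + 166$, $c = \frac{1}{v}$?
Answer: $- \frac{1230551}{54} \approx -22788.0$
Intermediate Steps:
$c = \frac{1}{54} \approx 0.018519$
$o{\left(O \right)} = 166 + O$
$\left(-10515 - 12439\right) + o{\left(c \right)} = \left(-10515 - 12439\right) + \left(166 + \frac{1}{54}\right) = -22954 + \frac{8965}{54} = - \frac{1230551}{54}$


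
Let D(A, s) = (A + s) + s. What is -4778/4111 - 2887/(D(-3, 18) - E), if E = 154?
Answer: 11290319/497431 ≈ 22.697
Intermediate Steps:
D(A, s) = A + 2*s
-4778/4111 - 2887/(D(-3, 18) - E) = -4778/4111 - 2887/((-3 + 2*18) - 1*154) = -4778*1/4111 - 2887/((-3 + 36) - 154) = -4778/4111 - 2887/(33 - 154) = -4778/4111 - 2887/(-121) = -4778/4111 - 2887*(-1/121) = -4778/4111 + 2887/121 = 11290319/497431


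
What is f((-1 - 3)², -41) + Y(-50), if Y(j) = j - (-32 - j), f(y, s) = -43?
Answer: -111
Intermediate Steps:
Y(j) = 32 + 2*j (Y(j) = j + (32 + j) = 32 + 2*j)
f((-1 - 3)², -41) + Y(-50) = -43 + (32 + 2*(-50)) = -43 + (32 - 100) = -43 - 68 = -111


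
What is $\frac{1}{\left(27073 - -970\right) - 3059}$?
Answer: $\frac{1}{24984} \approx 4.0026 \cdot 10^{-5}$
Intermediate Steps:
$\frac{1}{\left(27073 - -970\right) - 3059} = \frac{1}{\left(27073 + 970\right) - 3059} = \frac{1}{28043 - 3059} = \frac{1}{24984}$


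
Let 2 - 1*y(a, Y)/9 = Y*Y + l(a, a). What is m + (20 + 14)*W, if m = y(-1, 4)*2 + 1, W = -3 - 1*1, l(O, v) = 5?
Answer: -477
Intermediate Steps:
W = -4 (W = -3 - 1 = -4)
y(a, Y) = -27 - 9*Y**2 (y(a, Y) = 18 - 9*(Y*Y + 5) = 18 - 9*(Y**2 + 5) = 18 - 9*(5 + Y**2) = 18 + (-45 - 9*Y**2) = -27 - 9*Y**2)
m = -341 (m = (-27 - 9*4**2)*2 + 1 = (-27 - 9*16)*2 + 1 = (-27 - 144)*2 + 1 = -171*2 + 1 = -342 + 1 = -341)
m + (20 + 14)*W = -341 + (20 + 14)*(-4) = -341 + 34*(-4) = -341 - 136 = -477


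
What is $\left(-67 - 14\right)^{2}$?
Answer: $6561$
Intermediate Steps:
$\left(-67 - 14\right)^{2} = \left(-81\right)^{2} = 6561$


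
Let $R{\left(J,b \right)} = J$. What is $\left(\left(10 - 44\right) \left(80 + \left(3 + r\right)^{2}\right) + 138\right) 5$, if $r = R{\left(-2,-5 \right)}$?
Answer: $-13080$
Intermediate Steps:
$r = -2$
$\left(\left(10 - 44\right) \left(80 + \left(3 + r\right)^{2}\right) + 138\right) 5 = \left(\left(10 - 44\right) \left(80 + \left(3 - 2\right)^{2}\right) + 138\right) 5 = \left(- 34 \left(80 + 1^{2}\right) + 138\right) 5 = \left(- 34 \left(80 + 1\right) + 138\right) 5 = \left(\left(-34\right) 81 + 138\right) 5 = \left(-2754 + 138\right) 5 = \left(-2616\right) 5 = -13080$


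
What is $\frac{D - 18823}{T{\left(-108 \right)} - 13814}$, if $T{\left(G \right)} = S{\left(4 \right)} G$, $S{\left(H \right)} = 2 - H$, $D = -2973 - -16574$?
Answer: $\frac{2611}{6799} \approx 0.38403$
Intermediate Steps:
$D = 13601$ ($D = -2973 + 16574 = 13601$)
$T{\left(G \right)} = - 2 G$ ($T{\left(G \right)} = \left(2 - 4\right) G = - 2 G$)
$\frac{D - 18823}{T{\left(-108 \right)} - 13814} = \frac{13601 - 18823}{\left(-2\right) \left(-108\right) - 13814} = - \frac{5222}{216 - 13814} = - \frac{5222}{-13598} = \left(-5222\right) \left(- \frac{1}{13598}\right) = \frac{2611}{6799}$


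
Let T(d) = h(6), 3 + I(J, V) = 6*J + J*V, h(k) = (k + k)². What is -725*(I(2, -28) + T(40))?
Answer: -70325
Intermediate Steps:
h(k) = 4*k² (h(k) = (2*k)² = 4*k²)
I(J, V) = -3 + 6*J + J*V (I(J, V) = -3 + (6*J + J*V) = -3 + 6*J + J*V)
T(d) = 144 (T(d) = 4*6² = 4*36 = 144)
-725*(I(2, -28) + T(40)) = -725*((-3 + 6*2 + 2*(-28)) + 144) = -725*((-3 + 12 - 56) + 144) = -725*(-47 + 144) = -725*97 = -70325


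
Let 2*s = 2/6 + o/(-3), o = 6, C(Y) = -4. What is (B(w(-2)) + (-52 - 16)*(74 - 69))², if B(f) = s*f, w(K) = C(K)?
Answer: 1020100/9 ≈ 1.1334e+5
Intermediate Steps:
w(K) = -4
s = -⅚ (s = (2/6 + 6/(-3))/2 = (2*(⅙) + 6*(-⅓))/2 = (⅓ - 2)/2 = (½)*(-5/3) = -⅚ ≈ -0.83333)
B(f) = -5*f/6
(B(w(-2)) + (-52 - 16)*(74 - 69))² = (-⅚*(-4) + (-52 - 16)*(74 - 69))² = (10/3 - 68*5)² = (10/3 - 340)² = (-1010/3)² = 1020100/9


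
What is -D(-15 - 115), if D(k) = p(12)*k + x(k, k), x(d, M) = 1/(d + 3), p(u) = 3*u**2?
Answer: 7132321/127 ≈ 56160.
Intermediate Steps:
x(d, M) = 1/(3 + d)
D(k) = 1/(3 + k) + 432*k (D(k) = (3*12**2)*k + 1/(3 + k) = (3*144)*k + 1/(3 + k) = 432*k + 1/(3 + k) = 1/(3 + k) + 432*k)
-D(-15 - 115) = -(1 + 432*(-15 - 115)*(3 + (-15 - 115)))/(3 + (-15 - 115)) = -(1 + 432*(-130)*(3 - 130))/(3 - 130) = -(1 + 432*(-130)*(-127))/(-127) = -(-1)*(1 + 7132320)/127 = -(-1)*7132321/127 = -1*(-7132321/127) = 7132321/127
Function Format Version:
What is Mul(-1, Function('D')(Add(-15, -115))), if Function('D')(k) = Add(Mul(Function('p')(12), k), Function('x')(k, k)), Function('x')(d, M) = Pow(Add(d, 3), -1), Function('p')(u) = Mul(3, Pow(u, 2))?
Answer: Rational(7132321, 127) ≈ 56160.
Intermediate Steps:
Function('x')(d, M) = Pow(Add(3, d), -1)
Function('D')(k) = Add(Pow(Add(3, k), -1), Mul(432, k)) (Function('D')(k) = Add(Mul(Mul(3, Pow(12, 2)), k), Pow(Add(3, k), -1)) = Add(Mul(Mul(3, 144), k), Pow(Add(3, k), -1)) = Add(Mul(432, k), Pow(Add(3, k), -1)) = Add(Pow(Add(3, k), -1), Mul(432, k)))
Mul(-1, Function('D')(Add(-15, -115))) = Mul(-1, Mul(Pow(Add(3, Add(-15, -115)), -1), Add(1, Mul(432, Add(-15, -115), Add(3, Add(-15, -115)))))) = Mul(-1, Mul(Pow(Add(3, -130), -1), Add(1, Mul(432, -130, Add(3, -130))))) = Mul(-1, Mul(Pow(-127, -1), Add(1, Mul(432, -130, -127)))) = Mul(-1, Mul(Rational(-1, 127), Add(1, 7132320))) = Mul(-1, Mul(Rational(-1, 127), 7132321)) = Mul(-1, Rational(-7132321, 127)) = Rational(7132321, 127)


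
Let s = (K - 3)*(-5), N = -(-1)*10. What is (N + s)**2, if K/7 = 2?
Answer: 2025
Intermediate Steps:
K = 14 (K = 7*2 = 14)
N = 10 (N = -1*(-10) = 10)
s = -55 (s = (14 - 3)*(-5) = 11*(-5) = -55)
(N + s)**2 = (10 - 55)**2 = (-45)**2 = 2025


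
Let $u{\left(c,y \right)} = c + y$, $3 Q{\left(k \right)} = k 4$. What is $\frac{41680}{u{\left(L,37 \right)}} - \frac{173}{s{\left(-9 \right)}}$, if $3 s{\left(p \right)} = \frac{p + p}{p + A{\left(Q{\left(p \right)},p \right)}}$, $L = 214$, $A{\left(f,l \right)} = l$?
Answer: $- \frac{88589}{251} \approx -352.94$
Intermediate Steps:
$Q{\left(k \right)} = \frac{4 k}{3}$ ($Q{\left(k \right)} = \frac{k 4}{3} = \frac{4 k}{3}$)
$s{\left(p \right)} = \frac{1}{3}$ ($s{\left(p \right)} = \frac{\left(p + p\right) \frac{1}{p + p}}{3} = \frac{2 p \frac{1}{2 p}}{3} = \frac{1}{3} \cdot 1 = \frac{1}{3}$)
$\frac{41680}{u{\left(L,37 \right)}} - \frac{173}{s{\left(-9 \right)}} = \frac{41680}{214 + 37} - 173 \frac{1}{\frac{1}{3}} = \frac{41680}{251} - 519 = - \frac{88589}{251}$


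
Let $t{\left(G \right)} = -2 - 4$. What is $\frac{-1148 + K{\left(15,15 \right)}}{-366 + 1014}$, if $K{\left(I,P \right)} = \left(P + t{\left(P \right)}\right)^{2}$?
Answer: $- \frac{1067}{648} \approx -1.6466$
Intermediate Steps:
$t{\left(G \right)} = -6$
$K{\left(I,P \right)} = \left(-6 + P\right)^{2}$ ($K{\left(I,P \right)} = \left(P - 6\right)^{2} = \left(-6 + P\right)^{2}$)
$\frac{-1148 + K{\left(15,15 \right)}}{-366 + 1014} = \frac{-1148 + \left(-6 + 15\right)^{2}}{-366 + 1014} = \frac{-1148 + 9^{2}}{648} = \left(-1148 + 81\right) \frac{1}{648} = \left(-1067\right) \frac{1}{648} = - \frac{1067}{648}$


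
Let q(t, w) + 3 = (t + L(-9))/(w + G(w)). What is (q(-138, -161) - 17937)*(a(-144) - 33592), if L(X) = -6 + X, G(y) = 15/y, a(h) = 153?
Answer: 15558070134873/25936 ≈ 5.9986e+8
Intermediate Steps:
q(t, w) = -3 + (-15 + t)/(w + 15/w) (q(t, w) = -3 + (t + (-6 - 9))/(w + 15/w) = -3 + (t - 15)/(w + 15/w) = -3 + (-15 + t)/(w + 15/w))
(q(-138, -161) - 17937)*(a(-144) - 33592) = ((-45 - 1*(-161)*(15 - 1*(-138) + 3*(-161)))/(15 + (-161)**2) - 17937)*(153 - 33592) = ((-45 - 1*(-161)*(15 + 138 - 483))/(15 + 25921) - 17937)*(-33439) = ((-45 - 1*(-161)*(-330))/25936 - 17937)*(-33439) = ((-45 - 53130)/25936 - 17937)*(-33439) = ((1/25936)*(-53175) - 17937)*(-33439) = (-53175/25936 - 17937)*(-33439) = -465267207/25936*(-33439) = 15558070134873/25936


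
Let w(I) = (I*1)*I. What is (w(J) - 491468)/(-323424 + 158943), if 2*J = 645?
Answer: 1549847/657924 ≈ 2.3557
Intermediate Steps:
J = 645/2 (J = (½)*645 = 645/2 ≈ 322.50)
w(I) = I² (w(I) = I*I = I²)
(w(J) - 491468)/(-323424 + 158943) = ((645/2)² - 491468)/(-323424 + 158943) = (416025/4 - 491468)/(-164481) = -1549847/4*(-1/164481) = 1549847/657924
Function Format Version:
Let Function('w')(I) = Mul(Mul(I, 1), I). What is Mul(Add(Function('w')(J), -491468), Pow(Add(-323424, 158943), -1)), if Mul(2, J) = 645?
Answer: Rational(1549847, 657924) ≈ 2.3557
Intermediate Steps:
J = Rational(645, 2) (J = Mul(Rational(1, 2), 645) = Rational(645, 2) ≈ 322.50)
Function('w')(I) = Pow(I, 2) (Function('w')(I) = Mul(I, I) = Pow(I, 2))
Mul(Add(Function('w')(J), -491468), Pow(Add(-323424, 158943), -1)) = Mul(Add(Pow(Rational(645, 2), 2), -491468), Pow(Add(-323424, 158943), -1)) = Mul(Add(Rational(416025, 4), -491468), Pow(-164481, -1)) = Mul(Rational(-1549847, 4), Rational(-1, 164481)) = Rational(1549847, 657924)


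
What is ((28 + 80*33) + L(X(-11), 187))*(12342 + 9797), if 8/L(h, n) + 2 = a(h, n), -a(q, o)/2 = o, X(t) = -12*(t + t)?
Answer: 2776119905/47 ≈ 5.9066e+7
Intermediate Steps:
X(t) = -24*t
a(q, o) = -2*o
L(h, n) = 8/(-2 - 2*n)
((28 + 80*33) + L(X(-11), 187))*(12342 + 9797) = ((28 + 80*33) - 4/(1 + 187))*(12342 + 9797) = ((28 + 2640) - 4/188)*22139 = (2668 - 4*1/188)*22139 = (2668 - 1/47)*22139 = (125395/47)*22139 = 2776119905/47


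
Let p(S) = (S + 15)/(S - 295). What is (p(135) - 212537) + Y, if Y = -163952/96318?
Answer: -163771144129/770544 ≈ -2.1254e+5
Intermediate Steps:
p(S) = (15 + S)/(-295 + S)
Y = -81976/48159 (Y = -163952*1/96318 = -81976/48159 ≈ -1.7022)
(p(135) - 212537) + Y = ((15 + 135)/(-295 + 135) - 212537) - 81976/48159 = (150/(-160) - 212537) - 81976/48159 = (-1/160*150 - 212537) - 81976/48159 = (-15/16 - 212537) - 81976/48159 = -3400607/16 - 81976/48159 = -163771144129/770544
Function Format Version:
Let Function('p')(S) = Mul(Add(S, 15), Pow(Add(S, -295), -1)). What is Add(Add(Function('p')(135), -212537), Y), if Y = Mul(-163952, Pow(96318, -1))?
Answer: Rational(-163771144129, 770544) ≈ -2.1254e+5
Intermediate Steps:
Function('p')(S) = Mul(Pow(Add(-295, S), -1), Add(15, S)) (Function('p')(S) = Mul(Add(15, S), Pow(Add(-295, S), -1)) = Mul(Pow(Add(-295, S), -1), Add(15, S)))
Y = Rational(-81976, 48159) (Y = Mul(-163952, Rational(1, 96318)) = Rational(-81976, 48159) ≈ -1.7022)
Add(Add(Function('p')(135), -212537), Y) = Add(Add(Mul(Pow(Add(-295, 135), -1), Add(15, 135)), -212537), Rational(-81976, 48159)) = Add(Add(Mul(Pow(-160, -1), 150), -212537), Rational(-81976, 48159)) = Add(Add(Mul(Rational(-1, 160), 150), -212537), Rational(-81976, 48159)) = Add(Add(Rational(-15, 16), -212537), Rational(-81976, 48159)) = Add(Rational(-3400607, 16), Rational(-81976, 48159)) = Rational(-163771144129, 770544)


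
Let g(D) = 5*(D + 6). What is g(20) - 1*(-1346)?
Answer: 1476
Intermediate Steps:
g(D) = 30 + 5*D (g(D) = 5*(6 + D) = 30 + 5*D)
g(20) - 1*(-1346) = (30 + 5*20) - 1*(-1346) = (30 + 100) + 1346 = 130 + 1346 = 1476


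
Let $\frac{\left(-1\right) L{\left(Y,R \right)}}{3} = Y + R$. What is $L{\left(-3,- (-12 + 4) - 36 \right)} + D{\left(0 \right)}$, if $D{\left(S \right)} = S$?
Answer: $93$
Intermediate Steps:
$L{\left(Y,R \right)} = - 3 R - 3 Y$ ($L{\left(Y,R \right)} = - 3 \left(Y + R\right) = - 3 \left(R + Y\right) = - 3 R - 3 Y$)
$L{\left(-3,- (-12 + 4) - 36 \right)} + D{\left(0 \right)} = \left(- 3 \left(- (-12 + 4) - 36\right) - -9\right) + 0 = \left(- 3 \left(\left(-1\right) \left(-8\right) - 36\right) + 9\right) + 0 = \left(- 3 \left(8 - 36\right) + 9\right) + 0 = \left(\left(-3\right) \left(-28\right) + 9\right) + 0 = \left(84 + 9\right) + 0 = 93 + 0 = 93$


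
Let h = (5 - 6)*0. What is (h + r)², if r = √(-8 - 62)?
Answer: -70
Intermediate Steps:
r = I*√70 (r = √(-70) = I*√70 ≈ 8.3666*I)
h = 0 (h = -1*0 = 0)
(h + r)² = (0 + I*√70)² = (I*√70)² = -70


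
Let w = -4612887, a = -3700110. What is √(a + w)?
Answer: 7*I*√169653 ≈ 2883.2*I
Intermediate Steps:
√(a + w) = √(-3700110 - 4612887) = √(-8312997) = 7*I*√169653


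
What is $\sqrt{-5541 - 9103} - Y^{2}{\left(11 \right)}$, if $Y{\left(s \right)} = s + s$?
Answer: $-484 + 2 i \sqrt{3661} \approx -484.0 + 121.01 i$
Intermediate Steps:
$Y{\left(s \right)} = 2 s$
$\sqrt{-5541 - 9103} - Y^{2}{\left(11 \right)} = \sqrt{-5541 - 9103} - \left(2 \cdot 11\right)^{2} = \sqrt{-14644} - 22^{2} = 2 i \sqrt{3661} - 484 = -484 + 2 i \sqrt{3661}$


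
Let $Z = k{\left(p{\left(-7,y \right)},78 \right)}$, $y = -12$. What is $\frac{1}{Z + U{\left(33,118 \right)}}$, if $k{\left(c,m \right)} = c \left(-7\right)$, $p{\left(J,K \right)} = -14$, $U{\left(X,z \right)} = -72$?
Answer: $\frac{1}{26} \approx 0.038462$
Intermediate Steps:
$k{\left(c,m \right)} = - 7 c$
$Z = 98$ ($Z = \left(-7\right) \left(-14\right) = 98$)
$\frac{1}{Z + U{\left(33,118 \right)}} = \frac{1}{98 - 72} = \frac{1}{26}$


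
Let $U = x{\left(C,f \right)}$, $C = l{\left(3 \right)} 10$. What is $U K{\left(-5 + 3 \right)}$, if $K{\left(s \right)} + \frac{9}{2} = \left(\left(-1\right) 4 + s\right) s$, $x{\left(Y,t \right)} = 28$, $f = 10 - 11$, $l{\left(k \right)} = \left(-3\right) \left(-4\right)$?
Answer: $210$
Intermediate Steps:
$l{\left(k \right)} = 12$
$C = 120$ ($C = 12 \cdot 10 = 120$)
$f = -1$
$K{\left(s \right)} = - \frac{9}{2} + s \left(-4 + s\right)$ ($K{\left(s \right)} = - \frac{9}{2} + \left(\left(-1\right) 4 + s\right) s = - \frac{9}{2} + \left(-4 + s\right) s = - \frac{9}{2} + s \left(-4 + s\right)$)
$U = 28$
$U K{\left(-5 + 3 \right)} = 28 \left(- \frac{9}{2} + \left(-5 + 3\right)^{2} - 4 \left(-5 + 3\right)\right) = 28 \left(- \frac{9}{2} + \left(-2\right)^{2} - -8\right) = 28 \left(- \frac{9}{2} + 4 + 8\right) = 28 \cdot \frac{15}{2} = 210$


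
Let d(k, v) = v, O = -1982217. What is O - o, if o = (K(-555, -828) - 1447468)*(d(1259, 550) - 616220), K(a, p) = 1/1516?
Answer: -675502770871131/758 ≈ -8.9116e+11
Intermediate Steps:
K(a, p) = 1/1516
o = 675501268350645/758 (o = (1/1516 - 1447468)*(550 - 616220) = -2194361487/1516*(-615670) = 675501268350645/758 ≈ 8.9116e+11)
O - o = -1982217 - 1*675501268350645/758 = -1982217 - 675501268350645/758 = -675502770871131/758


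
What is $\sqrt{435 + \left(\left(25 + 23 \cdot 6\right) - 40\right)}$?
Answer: $3 \sqrt{62} \approx 23.622$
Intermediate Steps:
$\sqrt{435 + \left(\left(25 + 23 \cdot 6\right) - 40\right)} = \sqrt{435 + \left(\left(25 + 138\right) - 40\right)} = \sqrt{435 + \left(163 - 40\right)} = \sqrt{435 + 123} = \sqrt{558} = 3 \sqrt{62}$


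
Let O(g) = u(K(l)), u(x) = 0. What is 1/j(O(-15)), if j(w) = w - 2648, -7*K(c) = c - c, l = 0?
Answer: -1/2648 ≈ -0.00037764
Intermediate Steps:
K(c) = 0 (K(c) = -(c - c)/7 = -⅐*0 = 0)
O(g) = 0
j(w) = -2648 + w
1/j(O(-15)) = 1/(-2648 + 0) = 1/(-2648) = -1/2648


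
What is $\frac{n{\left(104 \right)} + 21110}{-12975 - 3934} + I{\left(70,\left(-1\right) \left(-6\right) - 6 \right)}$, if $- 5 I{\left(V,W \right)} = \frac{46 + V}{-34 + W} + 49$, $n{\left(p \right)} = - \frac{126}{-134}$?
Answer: $- \frac{199645326}{19259351} \approx -10.366$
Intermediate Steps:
$n{\left(p \right)} = \frac{63}{67}$ ($n{\left(p \right)} = \left(-126\right) \left(- \frac{1}{134}\right) = \frac{63}{67}$)
$I{\left(V,W \right)} = - \frac{49}{5} - \frac{46 + V}{5 \left(-34 + W\right)}$ ($I{\left(V,W \right)} = - \frac{\frac{46 + V}{-34 + W} + 49}{5} = - \frac{49 + \frac{46 + V}{-34 + W}}{5} = - \frac{49}{5} - \frac{46 + V}{5 \left(-34 + W\right)}$)
$\frac{n{\left(104 \right)} + 21110}{-12975 - 3934} + I{\left(70,\left(-1\right) \left(-6\right) - 6 \right)} = \frac{\frac{63}{67} + 21110}{-12975 - 3934} + \frac{1620 - 70 - 49 \left(\left(-1\right) \left(-6\right) - 6\right)}{5 \left(-34 - 0\right)} = \frac{1414433}{67 \left(-16909\right)} + \frac{1620 - 70 - 49 \left(6 - 6\right)}{5 \left(-34 + \left(6 - 6\right)\right)} = \frac{1414433}{67} \left(- \frac{1}{16909}\right) + \frac{1620 - 70 - 0}{5 \left(-34 + 0\right)} = - \frac{1414433}{1132903} + \frac{1620 - 70 + 0}{5 \left(-34\right)} = - \frac{1414433}{1132903} + \frac{1}{5} \left(- \frac{1}{34}\right) 1550 = - \frac{1414433}{1132903} - \frac{155}{17} = - \frac{199645326}{19259351}$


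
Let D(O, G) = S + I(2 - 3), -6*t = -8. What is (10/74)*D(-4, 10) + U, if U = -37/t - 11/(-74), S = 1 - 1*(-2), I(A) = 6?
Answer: -3905/148 ≈ -26.385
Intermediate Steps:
t = 4/3 (t = -⅙*(-8) = 4/3 ≈ 1.3333)
S = 3 (S = 1 + 2 = 3)
D(O, G) = 9 (D(O, G) = 3 + 6 = 9)
U = -4085/148 (U = -37/4/3 - 11/(-74) = -37*¾ - 11*(-1/74) = -111/4 + 11/74 = -4085/148 ≈ -27.601)
(10/74)*D(-4, 10) + U = (10/74)*9 - 4085/148 = (10*(1/74))*9 - 4085/148 = (5/37)*9 - 4085/148 = 45/37 - 4085/148 = -3905/148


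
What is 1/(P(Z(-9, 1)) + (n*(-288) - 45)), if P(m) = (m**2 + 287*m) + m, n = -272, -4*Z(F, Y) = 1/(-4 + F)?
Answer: 2704/211713841 ≈ 1.2772e-5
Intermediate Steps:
Z(F, Y) = -1/(4*(-4 + F))
P(m) = m**2 + 288*m
1/(P(Z(-9, 1)) + (n*(-288) - 45)) = 1/((-1/(-16 + 4*(-9)))*(288 - 1/(-16 + 4*(-9))) + (-272*(-288) - 45)) = 1/((-1/(-16 - 36))*(288 - 1/(-16 - 36)) + (78336 - 45)) = 1/((-1/(-52))*(288 - 1/(-52)) + 78291) = 1/((-1*(-1/52))*(288 - 1*(-1/52)) + 78291) = 1/((288 + 1/52)/52 + 78291) = 1/((1/52)*(14977/52) + 78291) = 1/(14977/2704 + 78291) = 1/(211713841/2704) = 2704/211713841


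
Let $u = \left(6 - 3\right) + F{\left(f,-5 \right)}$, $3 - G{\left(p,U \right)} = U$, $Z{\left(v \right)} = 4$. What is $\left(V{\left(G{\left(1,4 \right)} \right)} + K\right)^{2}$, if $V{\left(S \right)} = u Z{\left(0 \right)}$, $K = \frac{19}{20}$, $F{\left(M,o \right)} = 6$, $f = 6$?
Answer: $\frac{546121}{400} \approx 1365.3$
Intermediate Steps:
$G{\left(p,U \right)} = 3 - U$
$u = 9$ ($u = \left(6 - 3\right) + 6 = 3 + 6 = 9$)
$K = \frac{19}{20}$ ($K = 19 \cdot \frac{1}{20} = \frac{19}{20} \approx 0.95$)
$V{\left(S \right)} = 36$ ($V{\left(S \right)} = 9 \cdot 4 = 36$)
$\left(V{\left(G{\left(1,4 \right)} \right)} + K\right)^{2} = \left(36 + \frac{19}{20}\right)^{2} = \left(\frac{739}{20}\right)^{2} = \frac{546121}{400}$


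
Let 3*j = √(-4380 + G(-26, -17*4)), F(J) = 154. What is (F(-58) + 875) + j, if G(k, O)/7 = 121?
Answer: 1029 + I*√3533/3 ≈ 1029.0 + 19.813*I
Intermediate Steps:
G(k, O) = 847 (G(k, O) = 7*121 = 847)
j = I*√3533/3 (j = √(-4380 + 847)/3 = √(-3533)/3 = (I*√3533)/3 = I*√3533/3 ≈ 19.813*I)
(F(-58) + 875) + j = (154 + 875) + I*√3533/3 = 1029 + I*√3533/3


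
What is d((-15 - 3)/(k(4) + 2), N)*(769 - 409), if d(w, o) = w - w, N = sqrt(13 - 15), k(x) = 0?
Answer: 0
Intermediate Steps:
N = I*sqrt(2) (N = sqrt(-2) = I*sqrt(2) ≈ 1.4142*I)
d(w, o) = 0
d((-15 - 3)/(k(4) + 2), N)*(769 - 409) = 0*(769 - 409) = 0*360 = 0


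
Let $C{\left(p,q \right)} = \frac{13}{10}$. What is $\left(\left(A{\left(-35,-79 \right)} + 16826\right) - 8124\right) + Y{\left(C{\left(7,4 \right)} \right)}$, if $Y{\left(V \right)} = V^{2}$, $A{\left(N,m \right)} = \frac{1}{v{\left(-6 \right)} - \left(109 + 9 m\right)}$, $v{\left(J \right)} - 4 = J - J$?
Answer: $\frac{263721857}{30300} \approx 8703.7$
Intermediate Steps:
$v{\left(J \right)} = 4$ ($v{\left(J \right)} = 4 + \left(J - J\right) = 4 + 0 = 4$)
$A{\left(N,m \right)} = \frac{1}{-105 - 9 m}$ ($A{\left(N,m \right)} = \frac{1}{4 - \left(109 + 9 m\right)} = \frac{1}{-105 - 9 m}$)
$C{\left(p,q \right)} = \frac{13}{10}$ ($C{\left(p,q \right)} = 13 \cdot \frac{1}{10} = \frac{13}{10}$)
$\left(\left(A{\left(-35,-79 \right)} + 16826\right) - 8124\right) + Y{\left(C{\left(7,4 \right)} \right)} = \left(\left(- \frac{1}{105 + 9 \left(-79\right)} + 16826\right) - 8124\right) + \left(\frac{13}{10}\right)^{2} = \left(\left(- \frac{1}{105 - 711} + 16826\right) - 8124\right) + \frac{169}{100} = \left(\left(- \frac{1}{-606} + 16826\right) - 8124\right) + \frac{169}{100} = \left(\left(\left(-1\right) \left(- \frac{1}{606}\right) + 16826\right) - 8124\right) + \frac{169}{100} = \left(\left(\frac{1}{606} + 16826\right) - 8124\right) + \frac{169}{100} = \left(\frac{10196557}{606} - 8124\right) + \frac{169}{100} = \frac{5273413}{606} + \frac{169}{100} = \frac{263721857}{30300}$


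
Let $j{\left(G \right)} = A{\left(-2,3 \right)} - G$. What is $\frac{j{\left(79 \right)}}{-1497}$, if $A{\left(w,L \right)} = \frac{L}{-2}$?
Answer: $\frac{161}{2994} \approx 0.053774$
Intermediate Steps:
$A{\left(w,L \right)} = - \frac{L}{2}$ ($A{\left(w,L \right)} = L \left(- \frac{1}{2}\right) = - \frac{L}{2}$)
$j{\left(G \right)} = - \frac{3}{2} - G$ ($j{\left(G \right)} = \left(- \frac{1}{2}\right) 3 - G = - \frac{3}{2} - G$)
$\frac{j{\left(79 \right)}}{-1497} = \frac{- \frac{3}{2} - 79}{-1497} = \left(- \frac{3}{2} - 79\right) \left(- \frac{1}{1497}\right) = \left(- \frac{161}{2}\right) \left(- \frac{1}{1497}\right) = \frac{161}{2994}$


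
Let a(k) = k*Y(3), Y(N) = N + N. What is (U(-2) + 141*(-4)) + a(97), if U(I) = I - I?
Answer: 18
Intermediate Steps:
U(I) = 0
Y(N) = 2*N
a(k) = 6*k (a(k) = k*(2*3) = k*6 = 6*k)
(U(-2) + 141*(-4)) + a(97) = (0 + 141*(-4)) + 6*97 = (0 - 564) + 582 = -564 + 582 = 18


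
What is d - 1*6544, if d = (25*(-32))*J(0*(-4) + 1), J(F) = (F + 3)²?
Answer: -19344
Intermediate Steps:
J(F) = (3 + F)²
d = -12800 (d = (25*(-32))*(3 + (0*(-4) + 1))² = -800*(3 + (0 + 1))² = -800*(3 + 1)² = -800*4² = -800*16 = -12800)
d - 1*6544 = -12800 - 1*6544 = -12800 - 6544 = -19344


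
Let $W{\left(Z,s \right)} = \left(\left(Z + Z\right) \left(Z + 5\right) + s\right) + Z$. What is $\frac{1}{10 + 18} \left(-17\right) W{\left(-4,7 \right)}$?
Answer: $\frac{85}{28} \approx 3.0357$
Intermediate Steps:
$W{\left(Z,s \right)} = Z + s + 2 Z \left(5 + Z\right)$ ($W{\left(Z,s \right)} = \left(2 Z \left(5 + Z\right) + s\right) + Z = \left(s + 2 Z \left(5 + Z\right)\right) + Z = Z + s + 2 Z \left(5 + Z\right)$)
$\frac{1}{10 + 18} \left(-17\right) W{\left(-4,7 \right)} = \frac{1}{10 + 18} \left(-17\right) \left(7 + 2 \left(-4\right)^{2} + 11 \left(-4\right)\right) = \frac{1}{28} \left(-17\right) \left(7 + 2 \cdot 16 - 44\right) = \frac{1}{28} \left(-17\right) \left(7 + 32 - 44\right) = \left(- \frac{17}{28}\right) \left(-5\right) = \frac{85}{28}$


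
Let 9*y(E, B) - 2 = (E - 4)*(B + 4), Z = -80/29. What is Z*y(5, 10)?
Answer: -1280/261 ≈ -4.9042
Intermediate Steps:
Z = -80/29 (Z = -80*1/29 = -80/29 ≈ -2.7586)
y(E, B) = 2/9 + (-4 + E)*(4 + B)/9 (y(E, B) = 2/9 + ((E - 4)*(B + 4))/9 = 2/9 + ((-4 + E)*(4 + B))/9 = 2/9 + (-4 + E)*(4 + B)/9)
Z*y(5, 10) = -80*(-14/9 - 4/9*10 + (4/9)*5 + (⅑)*10*5)/29 = -80*(-14/9 - 40/9 + 20/9 + 50/9)/29 = -80/29*16/9 = -1280/261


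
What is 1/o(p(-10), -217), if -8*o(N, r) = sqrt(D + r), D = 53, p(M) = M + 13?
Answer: 4*I*sqrt(41)/41 ≈ 0.62469*I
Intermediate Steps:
p(M) = 13 + M
o(N, r) = -sqrt(53 + r)/8
1/o(p(-10), -217) = 1/(-sqrt(53 - 217)/8) = 1/(-I*sqrt(41)/4) = 4*I*sqrt(41)/41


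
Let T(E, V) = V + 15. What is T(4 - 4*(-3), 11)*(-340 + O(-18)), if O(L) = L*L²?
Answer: -160472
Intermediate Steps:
T(E, V) = 15 + V
O(L) = L³
T(4 - 4*(-3), 11)*(-340 + O(-18)) = (15 + 11)*(-340 + (-18)³) = 26*(-340 - 5832) = 26*(-6172) = -160472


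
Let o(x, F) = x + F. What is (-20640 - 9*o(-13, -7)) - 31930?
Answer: -52390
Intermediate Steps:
o(x, F) = F + x
(-20640 - 9*o(-13, -7)) - 31930 = (-20640 - 9*(-7 - 13)) - 31930 = (-20640 - 9*(-20)) - 31930 = (-20640 + 180) - 31930 = -20460 - 31930 = -52390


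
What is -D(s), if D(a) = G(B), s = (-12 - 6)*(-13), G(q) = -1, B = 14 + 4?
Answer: 1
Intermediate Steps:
B = 18
s = 234 (s = -18*(-13) = 234)
D(a) = -1
-D(s) = -1*(-1) = 1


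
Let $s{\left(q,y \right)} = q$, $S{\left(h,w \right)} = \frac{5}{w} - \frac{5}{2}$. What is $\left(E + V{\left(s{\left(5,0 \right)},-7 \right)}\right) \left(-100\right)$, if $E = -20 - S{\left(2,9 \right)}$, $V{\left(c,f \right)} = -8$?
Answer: $\frac{23450}{9} \approx 2605.6$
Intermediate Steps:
$S{\left(h,w \right)} = - \frac{5}{2} + \frac{5}{w}$ ($S{\left(h,w \right)} = \frac{5}{w} - \frac{5}{2} = - \frac{5}{2} + \frac{5}{w}$)
$E = - \frac{325}{18}$ ($E = -20 - \left(- \frac{5}{2} + \frac{5}{9}\right) = -20 - - \frac{35}{18} = -20 + \frac{35}{18} = - \frac{325}{18} \approx -18.056$)
$\left(E + V{\left(s{\left(5,0 \right)},-7 \right)}\right) \left(-100\right) = \left(- \frac{325}{18} - 8\right) \left(-100\right) = \left(- \frac{469}{18}\right) \left(-100\right) = \frac{23450}{9}$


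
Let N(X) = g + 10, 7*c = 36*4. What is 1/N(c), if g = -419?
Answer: -1/409 ≈ -0.0024450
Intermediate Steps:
c = 144/7 (c = (36*4)/7 = (⅐)*144 = 144/7 ≈ 20.571)
N(X) = -409 (N(X) = -419 + 10 = -409)
1/N(c) = 1/(-409) = -1/409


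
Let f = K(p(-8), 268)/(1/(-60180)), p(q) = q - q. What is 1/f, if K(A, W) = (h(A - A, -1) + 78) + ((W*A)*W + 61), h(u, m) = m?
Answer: -1/8304840 ≈ -1.2041e-7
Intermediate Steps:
p(q) = 0
K(A, W) = 138 + A*W**2 (K(A, W) = (-1 + 78) + ((W*A)*W + 61) = 77 + ((A*W)*W + 61) = 77 + (A*W**2 + 61) = 77 + (61 + A*W**2) = 138 + A*W**2)
f = -8304840 (f = (138 + 0*268**2)/(1/(-60180)) = (138 + 0*71824)/(-1/60180) = (138 + 0)*(-60180) = 138*(-60180) = -8304840)
1/f = 1/(-8304840) = -1/8304840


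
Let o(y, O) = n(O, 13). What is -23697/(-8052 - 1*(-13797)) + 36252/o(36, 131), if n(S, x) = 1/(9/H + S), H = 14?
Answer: 63972852177/13405 ≈ 4.7723e+6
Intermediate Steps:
n(S, x) = 1/(9/14 + S)
o(y, O) = 14/(9 + 14*O)
-23697/(-8052 - 1*(-13797)) + 36252/o(36, 131) = -23697/(-8052 - 1*(-13797)) + 36252/((14/(9 + 14*131))) = -23697/(-8052 + 13797) + 36252/((14/(9 + 1834))) = -23697/5745 + 36252/((14/1843)) = -23697*1/5745 + 36252/((14*(1/1843))) = -7899/1915 + 36252/(14/1843) = -7899/1915 + 36252*(1843/14) = -7899/1915 + 33406218/7 = 63972852177/13405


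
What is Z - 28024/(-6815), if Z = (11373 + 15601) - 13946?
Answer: 88813844/6815 ≈ 13032.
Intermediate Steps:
Z = 13028 (Z = 26974 - 13946 = 13028)
Z - 28024/(-6815) = 13028 - 28024/(-6815) = 13028 - 28024*(-1)/6815 = 13028 - 1*(-28024/6815) = 13028 + 28024/6815 = 88813844/6815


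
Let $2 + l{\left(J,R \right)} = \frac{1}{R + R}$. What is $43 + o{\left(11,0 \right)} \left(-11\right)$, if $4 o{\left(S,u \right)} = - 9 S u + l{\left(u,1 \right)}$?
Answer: $\frac{377}{8} \approx 47.125$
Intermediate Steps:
$l{\left(J,R \right)} = -2 + \frac{1}{2 R}$ ($l{\left(J,R \right)} = -2 + \frac{1}{R + R} = -2 + \frac{1}{2 R}$)
$o{\left(S,u \right)} = - \frac{3}{8} - \frac{9 S u}{4}$ ($o{\left(S,u \right)} = \frac{- 9 S u - \left(2 - \frac{1}{2 \cdot 1}\right)}{4} = \frac{- 9 S u + \left(-2 + \frac{1}{2} \cdot 1\right)}{4} = \frac{- 9 S u + \left(-2 + \frac{1}{2}\right)}{4} = \frac{- 9 S u - \frac{3}{2}}{4} = \frac{- \frac{3}{2} - 9 S u}{4} = - \frac{3}{8} - \frac{9 S u}{4}$)
$43 + o{\left(11,0 \right)} \left(-11\right) = 43 + \left(- \frac{3}{8} - \frac{99}{4} \cdot 0\right) \left(-11\right) = 43 + \left(- \frac{3}{8} + 0\right) \left(-11\right) = 43 - - \frac{33}{8} = 43 + \frac{33}{8} = \frac{377}{8}$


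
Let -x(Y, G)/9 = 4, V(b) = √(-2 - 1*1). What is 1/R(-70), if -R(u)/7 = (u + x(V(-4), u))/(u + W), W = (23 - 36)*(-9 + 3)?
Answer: 4/371 ≈ 0.010782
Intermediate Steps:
V(b) = I*√3 (V(b) = √(-2 - 1) = √(-3) = I*√3)
x(Y, G) = -36 (x(Y, G) = -9*4 = -36)
W = 78 (W = -13*(-6) = 78)
R(u) = -7*(-36 + u)/(78 + u) (R(u) = -7*(u - 36)/(u + 78) = -7*(-36 + u)/(78 + u))
1/R(-70) = 1/(7*(36 - 1*(-70))/(78 - 70)) = 1/(7*(36 + 70)/8) = 1/(7*(⅛)*106) = 1/(371/4) = 4/371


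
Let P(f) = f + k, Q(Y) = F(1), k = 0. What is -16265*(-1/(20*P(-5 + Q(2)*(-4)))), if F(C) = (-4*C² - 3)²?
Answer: -3253/804 ≈ -4.0460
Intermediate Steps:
F(C) = (-3 - 4*C²)²
Q(Y) = 49 (Q(Y) = (3 + 4*1²)² = (3 + 4*1)² = (3 + 4)² = 7² = 49)
P(f) = f (P(f) = f + 0 = f)
-16265*(-1/(20*P(-5 + Q(2)*(-4)))) = -16265*(-1/(20*(-5 + 49*(-4)))) = -16265*(-1/(20*(-5 - 196))) = -16265/((-201*(-20))) = -16265/4020 = -16265*1/4020 = -3253/804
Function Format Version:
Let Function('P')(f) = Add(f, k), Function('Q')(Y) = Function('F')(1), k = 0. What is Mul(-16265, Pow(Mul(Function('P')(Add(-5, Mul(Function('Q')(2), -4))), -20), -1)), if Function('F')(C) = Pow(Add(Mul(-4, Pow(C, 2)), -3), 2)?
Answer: Rational(-3253, 804) ≈ -4.0460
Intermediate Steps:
Function('F')(C) = Pow(Add(-3, Mul(-4, Pow(C, 2))), 2)
Function('Q')(Y) = 49 (Function('Q')(Y) = Pow(Add(3, Mul(4, Pow(1, 2))), 2) = Pow(Add(3, Mul(4, 1)), 2) = Pow(Add(3, 4), 2) = Pow(7, 2) = 49)
Function('P')(f) = f (Function('P')(f) = Add(f, 0) = f)
Mul(-16265, Pow(Mul(Function('P')(Add(-5, Mul(Function('Q')(2), -4))), -20), -1)) = Mul(-16265, Pow(Mul(Add(-5, Mul(49, -4)), -20), -1)) = Mul(-16265, Pow(Mul(Add(-5, -196), -20), -1)) = Mul(-16265, Pow(Mul(-201, -20), -1)) = Mul(-16265, Pow(4020, -1)) = Mul(-16265, Rational(1, 4020)) = Rational(-3253, 804)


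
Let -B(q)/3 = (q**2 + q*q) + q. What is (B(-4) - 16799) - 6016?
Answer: -22899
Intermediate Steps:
B(q) = -6*q**2 - 3*q (B(q) = -3*((q**2 + q*q) + q) = -3*((q**2 + q**2) + q) = -3*(2*q**2 + q) = -3*(q + 2*q**2) = -6*q**2 - 3*q)
(B(-4) - 16799) - 6016 = (-3*(-4)*(1 + 2*(-4)) - 16799) - 6016 = (-3*(-4)*(1 - 8) - 16799) - 6016 = (-3*(-4)*(-7) - 16799) - 6016 = (-84 - 16799) - 6016 = -16883 - 6016 = -22899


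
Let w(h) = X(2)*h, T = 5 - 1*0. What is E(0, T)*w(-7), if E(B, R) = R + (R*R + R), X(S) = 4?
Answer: -980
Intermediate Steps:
T = 5 (T = 5 + 0 = 5)
w(h) = 4*h
E(B, R) = R² + 2*R (E(B, R) = R + (R² + R) = R + (R + R²) = R² + 2*R)
E(0, T)*w(-7) = (5*(2 + 5))*(4*(-7)) = (5*7)*(-28) = 35*(-28) = -980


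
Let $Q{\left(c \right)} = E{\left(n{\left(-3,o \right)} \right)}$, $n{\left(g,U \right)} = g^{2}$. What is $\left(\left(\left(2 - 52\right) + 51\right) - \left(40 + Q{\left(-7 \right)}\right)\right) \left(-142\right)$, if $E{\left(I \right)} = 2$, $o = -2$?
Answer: $5822$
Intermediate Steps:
$Q{\left(c \right)} = 2$
$\left(\left(\left(2 - 52\right) + 51\right) - \left(40 + Q{\left(-7 \right)}\right)\right) \left(-142\right) = \left(\left(\left(2 - 52\right) + 51\right) - 42\right) \left(-142\right) = \left(\left(-50 + 51\right) - 42\right) \left(-142\right) = \left(1 - 42\right) \left(-142\right) = \left(-41\right) \left(-142\right) = 5822$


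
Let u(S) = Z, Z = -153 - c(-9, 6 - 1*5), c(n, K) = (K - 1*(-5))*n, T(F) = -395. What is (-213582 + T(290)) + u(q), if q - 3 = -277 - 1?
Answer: -214076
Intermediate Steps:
c(n, K) = n*(5 + K) (c(n, K) = (K + 5)*n = (5 + K)*n = n*(5 + K))
q = -275 (q = 3 + (-277 - 1) = 3 - 278 = -275)
Z = -99 (Z = -153 - (-9)*(5 + (6 - 1*5)) = -153 - (-9)*(5 + (6 - 5)) = -153 - (-9)*(5 + 1) = -153 - (-9)*6 = -153 - 1*(-54) = -153 + 54 = -99)
u(S) = -99
(-213582 + T(290)) + u(q) = (-213582 - 395) - 99 = -213977 - 99 = -214076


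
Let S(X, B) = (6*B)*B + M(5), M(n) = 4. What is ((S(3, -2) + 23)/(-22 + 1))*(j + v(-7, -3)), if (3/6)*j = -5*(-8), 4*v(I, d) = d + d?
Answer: -2669/14 ≈ -190.64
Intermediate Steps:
v(I, d) = d/2 (v(I, d) = (d + d)/4 = (2*d)/4 = d/2)
j = 80 (j = 2*(-5*(-8)) = 2*40 = 80)
S(X, B) = 4 + 6*B² (S(X, B) = (6*B)*B + 4 = 6*B² + 4 = 4 + 6*B²)
((S(3, -2) + 23)/(-22 + 1))*(j + v(-7, -3)) = (((4 + 6*(-2)²) + 23)/(-22 + 1))*(80 + (½)*(-3)) = (((4 + 6*4) + 23)/(-21))*(80 - 3/2) = (((4 + 24) + 23)*(-1/21))*(157/2) = ((28 + 23)*(-1/21))*(157/2) = (51*(-1/21))*(157/2) = -17/7*157/2 = -2669/14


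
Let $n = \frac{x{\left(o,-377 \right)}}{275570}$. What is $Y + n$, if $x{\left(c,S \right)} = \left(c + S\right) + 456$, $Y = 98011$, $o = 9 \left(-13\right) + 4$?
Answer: $\frac{794379154}{8105} \approx 98011.0$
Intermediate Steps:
$o = -113$ ($o = -117 + 4 = -113$)
$x{\left(c,S \right)} = 456 + S + c$ ($x{\left(c,S \right)} = \left(S + c\right) + 456 = 456 + S + c$)
$n = - \frac{1}{8105}$ ($n = \frac{456 - 377 - 113}{275570} = \left(-34\right) \frac{1}{275570} = - \frac{1}{8105} \approx -0.00012338$)
$Y + n = 98011 - \frac{1}{8105} = \frac{794379154}{8105}$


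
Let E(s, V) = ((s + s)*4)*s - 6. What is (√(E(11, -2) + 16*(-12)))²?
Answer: 770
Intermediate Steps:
E(s, V) = -6 + 8*s² (E(s, V) = ((2*s)*4)*s - 6 = (8*s)*s - 6 = 8*s² - 6 = -6 + 8*s²)
(√(E(11, -2) + 16*(-12)))² = (√((-6 + 8*11²) + 16*(-12)))² = (√((-6 + 8*121) - 192))² = (√((-6 + 968) - 192))² = (√(962 - 192))² = (√770)² = 770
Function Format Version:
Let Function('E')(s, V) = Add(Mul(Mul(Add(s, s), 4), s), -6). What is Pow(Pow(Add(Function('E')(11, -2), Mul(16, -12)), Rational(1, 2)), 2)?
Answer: 770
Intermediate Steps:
Function('E')(s, V) = Add(-6, Mul(8, Pow(s, 2))) (Function('E')(s, V) = Add(Mul(Mul(Mul(2, s), 4), s), -6) = Add(Mul(Mul(8, s), s), -6) = Add(Mul(8, Pow(s, 2)), -6) = Add(-6, Mul(8, Pow(s, 2))))
Pow(Pow(Add(Function('E')(11, -2), Mul(16, -12)), Rational(1, 2)), 2) = Pow(Pow(Add(Add(-6, Mul(8, Pow(11, 2))), Mul(16, -12)), Rational(1, 2)), 2) = Pow(Pow(Add(Add(-6, Mul(8, 121)), -192), Rational(1, 2)), 2) = Pow(Pow(Add(Add(-6, 968), -192), Rational(1, 2)), 2) = Pow(Pow(Add(962, -192), Rational(1, 2)), 2) = Pow(Pow(770, Rational(1, 2)), 2) = 770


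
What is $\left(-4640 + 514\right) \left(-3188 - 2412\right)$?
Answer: $23105600$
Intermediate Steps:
$\left(-4640 + 514\right) \left(-3188 - 2412\right) = \left(-4126\right) \left(-5600\right) = 23105600$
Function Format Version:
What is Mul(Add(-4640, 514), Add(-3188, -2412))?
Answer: 23105600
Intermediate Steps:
Mul(Add(-4640, 514), Add(-3188, -2412)) = Mul(-4126, -5600) = 23105600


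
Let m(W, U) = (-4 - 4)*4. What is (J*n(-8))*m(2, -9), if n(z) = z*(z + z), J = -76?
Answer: 311296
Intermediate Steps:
n(z) = 2*z² (n(z) = z*(2*z) = 2*z²)
m(W, U) = -32 (m(W, U) = -8*4 = -32)
(J*n(-8))*m(2, -9) = -152*(-8)²*(-32) = -152*64*(-32) = -76*128*(-32) = -9728*(-32) = 311296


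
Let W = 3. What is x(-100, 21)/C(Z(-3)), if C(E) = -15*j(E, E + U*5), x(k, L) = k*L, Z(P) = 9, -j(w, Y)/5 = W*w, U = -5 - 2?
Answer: -28/27 ≈ -1.0370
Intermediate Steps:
U = -7
j(w, Y) = -15*w
x(k, L) = L*k
C(E) = 225*E (C(E) = -(-225)*E = 225*E)
x(-100, 21)/C(Z(-3)) = (21*(-100))/((225*9)) = -2100/2025 = -2100*1/2025 = -28/27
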